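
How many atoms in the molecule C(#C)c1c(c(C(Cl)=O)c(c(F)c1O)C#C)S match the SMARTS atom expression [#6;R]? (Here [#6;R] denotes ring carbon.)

6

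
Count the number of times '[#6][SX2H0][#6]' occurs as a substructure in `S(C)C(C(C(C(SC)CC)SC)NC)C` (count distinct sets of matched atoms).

3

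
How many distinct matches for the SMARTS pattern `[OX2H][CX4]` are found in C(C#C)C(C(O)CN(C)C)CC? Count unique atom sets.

[OX2H][CX4] is the SMARTS for an aliphatic alcohol: a hydroxyl oxygen bound to an sp3 (X4) carbon.
Exactly one fragment in the molecule meets all constraints, giving 1 match.

1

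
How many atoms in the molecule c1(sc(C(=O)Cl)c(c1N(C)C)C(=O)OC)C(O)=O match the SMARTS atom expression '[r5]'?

Check the 18 heavy atoms by environment: 1× s (aromatic, in 5-ring) → match; 4× c (aromatic, in 5-ring) → match; 6× C (acyclic) → no; 5× O (acyclic) → no; 1× N (acyclic) → no; 1× Cl (acyclic) → no.
Summing the matching environments: 1 + 4 = 5 matching atoms.

5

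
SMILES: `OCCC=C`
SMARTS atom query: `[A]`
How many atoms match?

Check the 5 heavy atoms by environment: 4× C → match; 1× O → match.
Summing the matching environments: 4 + 1 = 5 matching atoms.

5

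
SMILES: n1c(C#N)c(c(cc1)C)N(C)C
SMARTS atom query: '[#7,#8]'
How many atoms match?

3

The query [#7,#8] means: nitrogen or oxygen (comma = OR).
Check the 12 heavy atoms by environment: 1× n (aromatic) → match; 5× c (aromatic) → no; 4× C → no; 2× N → match.
Summing the matching environments: 1 + 2 = 3 matching atoms.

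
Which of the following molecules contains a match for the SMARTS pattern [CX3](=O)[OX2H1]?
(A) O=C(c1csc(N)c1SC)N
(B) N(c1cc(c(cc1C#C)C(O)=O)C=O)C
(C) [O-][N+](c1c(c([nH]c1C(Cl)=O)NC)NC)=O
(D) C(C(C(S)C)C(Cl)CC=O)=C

[CX3](=O)[OX2H1] describes an sp2 carbon double-bonded to O and single-bonded to an -OH oxygen (a carboxylic acid).
(A) has a primary amide (-C(=O)NH2) but the carbonyl is bonded to N, not to an -OH oxygen.
(B) contains a carboxylic acid group (-C(=O)OH), which satisfies every atom and bond constraint.
(C) has an acyl chloride (-C(=O)Cl) but the carbonyl is bonded to Cl, not to an -OH oxygen.
(D) has an aldehyde (-CHO) but there is no singly-bonded oxygen on the carbonyl carbon.
So the answer is (B).

B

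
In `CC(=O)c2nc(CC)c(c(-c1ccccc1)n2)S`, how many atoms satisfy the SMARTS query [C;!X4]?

The query [C;!X4] means: aliphatic carbon that does not have four total connections.
Check the 18 heavy atoms by environment: 2× n (aromatic, X2) → no; 10× c (aromatic, X3) → no; 3× C (X4) → no; 1× S (X2) → no; 1× C (X3) → match; 1× O (X1) → no.
That gives 1 matching atom.

1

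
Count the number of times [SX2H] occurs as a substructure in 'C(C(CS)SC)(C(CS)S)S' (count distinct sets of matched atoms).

4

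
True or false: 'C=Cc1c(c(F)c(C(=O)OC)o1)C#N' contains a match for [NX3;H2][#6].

False

The pattern [NX3;H2][#6] describes a trivalent nitrogen with two H attached to carbon — a primary amine.
The closest candidate here is a nitrile (-C#N), but the nitrogen is NX1 (triple-bonded), not NX3 with two H. No other fragment satisfies the full query, so there is no match.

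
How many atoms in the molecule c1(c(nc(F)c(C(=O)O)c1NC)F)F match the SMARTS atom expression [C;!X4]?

1

The query [C;!X4] means: aliphatic carbon that does not have four total connections.
Check the 14 heavy atoms by environment: 1× n (aromatic, X2) → no; 5× c (aromatic, X3) → no; 1× N (X3) → no; 1× C (X4) → no; 3× F (X1) → no; 1× C (X3) → match; 1× O (X1) → no; 1× O (X2) → no.
That gives 1 matching atom.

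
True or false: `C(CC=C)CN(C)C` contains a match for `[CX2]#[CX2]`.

The pattern [CX2]#[CX2] describes a carbon-carbon triple bond — an alkyne.
The closest candidate here is a vinyl group (-CH=CH2), but the C=C is a double bond; both carbons are CX3, not CX2. No other fragment satisfies the full query, so there is no match.

False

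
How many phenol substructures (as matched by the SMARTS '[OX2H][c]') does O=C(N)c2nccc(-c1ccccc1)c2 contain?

0

[OX2H][c] is the SMARTS for a phenol: a hydroxyl oxygen attached to an aromatic carbon.
No fragment in the molecule satisfies every constraint, giving 0 matches.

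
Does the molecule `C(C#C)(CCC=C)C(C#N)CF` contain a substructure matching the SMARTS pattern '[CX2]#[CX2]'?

Yes

The pattern [CX2]#[CX2] describes a carbon-carbon triple bond — an alkyne.
The molecule carries an ethynyl group (-C#CH), whose atoms satisfy every constraint of the query, so the pattern matches.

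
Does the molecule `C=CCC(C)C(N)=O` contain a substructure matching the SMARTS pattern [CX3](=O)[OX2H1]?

The pattern [CX3](=O)[OX2H1] describes an sp2 carbon double-bonded to O and single-bonded to an -OH oxygen — a carboxylic acid.
The closest candidate here is a primary amide (-C(=O)NH2), but the carbonyl is bonded to N, not to an -OH oxygen. No other fragment satisfies the full query, so there is no match.

No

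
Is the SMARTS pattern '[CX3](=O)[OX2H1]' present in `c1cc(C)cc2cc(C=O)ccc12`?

The pattern [CX3](=O)[OX2H1] describes an sp2 carbon double-bonded to O and single-bonded to an -OH oxygen — a carboxylic acid.
The closest candidate here is an aldehyde (-CHO), but there is no singly-bonded oxygen on the carbonyl carbon. No other fragment satisfies the full query, so there is no match.

No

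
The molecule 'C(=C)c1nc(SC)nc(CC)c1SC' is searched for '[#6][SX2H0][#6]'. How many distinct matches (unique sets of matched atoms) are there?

2

[#6][SX2H0][#6] is the SMARTS for a thioether: an aliphatic sulfur bridging two carbons with no H on the sulfur.
The molecule carries 2 separate instances of a methylthio ether (-SCH3) meeting every constraint; each maps to a distinct set of atoms, giving 2 matches.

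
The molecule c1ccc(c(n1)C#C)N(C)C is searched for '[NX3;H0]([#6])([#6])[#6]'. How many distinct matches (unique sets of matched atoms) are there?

1

[NX3;H0]([#6])([#6])[#6] is the SMARTS for a tertiary amine: a trivalent nitrogen with no H, bonded to three carbons.
Exactly one fragment in the molecule meets all constraints, giving 1 match.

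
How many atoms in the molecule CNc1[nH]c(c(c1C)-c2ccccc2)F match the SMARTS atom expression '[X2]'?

0

Check the 15 heavy atoms by environment: 1× n (aromatic, X3) → no; 10× c (aromatic, X3) → no; 2× C (X4) → no; 1× N (X3) → no; 1× F (X1) → no.
No environment satisfies the query, so 0 matching atoms.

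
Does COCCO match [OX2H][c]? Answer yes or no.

No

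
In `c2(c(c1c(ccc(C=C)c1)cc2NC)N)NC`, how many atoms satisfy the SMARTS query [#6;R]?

The query [#6;R] means: carbon that is part of a ring.
Check the 17 heavy atoms by environment: 10× c (aromatic, in 6-ring) → match; 4× C (acyclic) → no; 3× N (acyclic) → no.
That gives 10 matching atoms.

10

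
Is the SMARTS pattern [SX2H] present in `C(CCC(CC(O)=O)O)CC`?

No

The pattern [SX2H] describes an aliphatic sulfur with two connections, one being H — a thiol.
The closest candidate here is a hydroxyl group (-OH), but it is an -OH, not an -SH. No other fragment satisfies the full query, so there is no match.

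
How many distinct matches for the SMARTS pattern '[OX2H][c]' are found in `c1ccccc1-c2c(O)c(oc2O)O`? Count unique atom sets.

3

[OX2H][c] is the SMARTS for a phenol: a hydroxyl oxygen attached to an aromatic carbon.
The molecule carries 3 separate instances of a hydroxyl group (-OH) meeting every constraint; each maps to a distinct set of atoms, giving 3 matches.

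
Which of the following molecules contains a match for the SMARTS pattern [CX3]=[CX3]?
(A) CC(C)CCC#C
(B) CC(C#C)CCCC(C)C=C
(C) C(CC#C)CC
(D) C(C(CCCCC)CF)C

[CX3]=[CX3] describes a non-aromatic C=C double bond between two sp2 carbons (an alkene).
(A) has an ethynyl group (-C#CH) but the C-C bond is a triple bond, not a double bond.
(B) contains a vinyl group (-CH=CH2), which satisfies every atom and bond constraint.
(C) has an ethyl group (-CH2CH3) but its C-C bond is a single bond between CX4 carbons, not CX3=CX3.
(D) has an ethyl group (-CH2CH3) but its C-C bond is a single bond between CX4 carbons, not CX3=CX3.
So the answer is (B).

B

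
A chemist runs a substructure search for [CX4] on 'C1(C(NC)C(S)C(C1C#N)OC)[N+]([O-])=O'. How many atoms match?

7

The query [CX4] means: C with X4: aliphatic carbon with exactly 4 total connections (bonds + H).
Check the 15 heavy atoms by environment: 7× C (X4) → match; 1× N (X3) → no; 1× N (charge +1, X3) → no; 1× O (charge -1, X1) → no; 1× O (X1) → no; 1× S (X2) → no; 1× C (X2) → no; 1× N (X1) → no; 1× O (X2) → no.
That gives 7 matching atoms.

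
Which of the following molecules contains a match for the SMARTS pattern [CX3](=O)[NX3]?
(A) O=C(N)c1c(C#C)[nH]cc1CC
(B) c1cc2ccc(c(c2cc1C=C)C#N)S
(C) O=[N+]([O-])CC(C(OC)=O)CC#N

A

[CX3](=O)[NX3] describes a carbonyl carbon bonded to a trivalent nitrogen (an amide).
(A) contains a primary amide (-C(=O)NH2), which satisfies every atom and bond constraint.
(B) has a nitrile (-C#N) but the nitrile N is NX1 (triple-bonded), not NX3.
(C) has a nitrile (-C#N) but the nitrile N is NX1 (triple-bonded), not NX3.
So the answer is (A).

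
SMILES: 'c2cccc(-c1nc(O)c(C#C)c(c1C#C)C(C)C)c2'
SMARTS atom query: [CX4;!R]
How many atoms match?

The query [CX4;!R] means: aliphatic carbon with four total connections, not in a ring.
Check the 20 heavy atoms by environment: 1× n (aromatic, X2, in 6-ring) → no; 11× c (aromatic, X3, in 6-ring) → no; 1× O (X2, acyclic) → no; 4× C (X2, acyclic) → no; 3× C (X4, acyclic) → match.
That gives 3 matching atoms.

3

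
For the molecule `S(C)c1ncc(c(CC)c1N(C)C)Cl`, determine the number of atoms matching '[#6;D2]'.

2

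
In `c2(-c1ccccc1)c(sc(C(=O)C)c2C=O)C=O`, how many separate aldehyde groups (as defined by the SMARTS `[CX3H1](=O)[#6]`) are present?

[CX3H1](=O)[#6] is the SMARTS for an aldehyde: an sp2 carbon with one H, double-bonded to O and single-bonded to carbon.
The molecule carries 2 separate instances of an aldehyde (-CHO) meeting every constraint; each maps to a distinct set of atoms, giving 2 matches.

2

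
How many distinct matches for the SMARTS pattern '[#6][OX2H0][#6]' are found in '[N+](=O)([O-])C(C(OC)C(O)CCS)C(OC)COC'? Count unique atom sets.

[#6][OX2H0][#6] is the SMARTS for an ether: an aliphatic oxygen bridging two carbons with no H on the oxygen.
The molecule carries 3 separate instances of a methoxy ether (-OCH3) meeting every constraint; each maps to a distinct set of atoms, giving 3 matches.

3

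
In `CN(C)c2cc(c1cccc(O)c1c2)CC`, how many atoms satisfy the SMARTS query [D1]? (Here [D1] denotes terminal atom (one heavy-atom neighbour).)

4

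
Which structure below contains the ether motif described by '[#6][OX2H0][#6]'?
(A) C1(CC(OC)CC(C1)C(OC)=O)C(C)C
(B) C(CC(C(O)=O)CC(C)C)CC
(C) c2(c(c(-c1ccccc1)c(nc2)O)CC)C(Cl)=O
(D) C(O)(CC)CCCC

[#6][OX2H0][#6] describes an aliphatic oxygen bridging two carbons with no H on the oxygen (an ether).
(A) contains a methoxy ether (-OCH3), which satisfies every atom and bond constraint.
(B) has a carboxylic acid group (-C(=O)OH) but the -OH oxygen has H1; the =O is OX1, not OX2.
(C) has a hydroxyl group (-OH) but the oxygen has H1, not H0 bridging two carbons.
(D) has a hydroxyl group (-OH) but the oxygen has H1, not H0 bridging two carbons.
So the answer is (A).

A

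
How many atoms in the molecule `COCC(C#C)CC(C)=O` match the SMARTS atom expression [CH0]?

2

The query [CH0] means: aliphatic carbon with no attached hydrogen.
Check the 10 heavy atoms by environment: 2× C (H2) → no; 2× C (H1) → no; 2× O (H0) → no; 2× C (H3) → no; 2× C (H0) → match.
That gives 2 matching atoms.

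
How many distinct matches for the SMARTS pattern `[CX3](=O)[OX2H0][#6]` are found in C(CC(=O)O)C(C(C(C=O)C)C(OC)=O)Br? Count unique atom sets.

1

[CX3](=O)[OX2H0][#6] is the SMARTS for an ester: a carbonyl carbon bonded to an oxygen that is itself bonded to carbon (no H on that O).
Exactly one fragment in the molecule meets all constraints, giving 1 match.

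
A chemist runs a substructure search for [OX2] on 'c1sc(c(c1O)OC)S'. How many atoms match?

2

Check the 9 heavy atoms by environment: 1× s (aromatic, X2) → no; 4× c (aromatic, X3) → no; 2× O (X2) → match; 1× C (X4) → no; 1× S (X2) → no.
That gives 2 matching atoms.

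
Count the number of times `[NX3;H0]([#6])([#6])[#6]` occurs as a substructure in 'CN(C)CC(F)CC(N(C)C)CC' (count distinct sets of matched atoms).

2

[NX3;H0]([#6])([#6])[#6] is the SMARTS for a tertiary amine: a trivalent nitrogen with no H, bonded to three carbons.
The molecule carries 2 separate instances of a dimethylamino group (-N(CH3)2) meeting every constraint; each maps to a distinct set of atoms, giving 2 matches.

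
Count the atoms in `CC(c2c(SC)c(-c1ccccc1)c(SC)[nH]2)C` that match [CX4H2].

0

Check the 18 heavy atoms by environment: 1× n (aromatic, H1, X3) → no; 5× c (aromatic, H0, X3) → no; 5× c (aromatic, H1, X3) → no; 2× S (H0, X2) → no; 4× C (H3, X4) → no; 1× C (H1, X4) → no.
No environment satisfies the query, so 0 matching atoms.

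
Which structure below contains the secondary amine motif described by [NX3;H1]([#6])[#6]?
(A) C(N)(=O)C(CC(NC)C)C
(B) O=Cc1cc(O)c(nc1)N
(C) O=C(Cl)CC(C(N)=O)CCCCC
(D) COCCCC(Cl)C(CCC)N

A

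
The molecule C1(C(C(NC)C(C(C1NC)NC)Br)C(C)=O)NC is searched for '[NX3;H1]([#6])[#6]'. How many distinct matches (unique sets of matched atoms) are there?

4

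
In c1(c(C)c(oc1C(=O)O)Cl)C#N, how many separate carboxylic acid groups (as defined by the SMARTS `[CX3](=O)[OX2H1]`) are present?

1

[CX3](=O)[OX2H1] is the SMARTS for a carboxylic acid: an sp2 carbon double-bonded to O and single-bonded to an -OH oxygen.
Exactly one fragment in the molecule meets all constraints, giving 1 match.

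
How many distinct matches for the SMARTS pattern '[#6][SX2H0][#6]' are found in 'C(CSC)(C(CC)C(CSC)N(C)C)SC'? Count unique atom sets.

[#6][SX2H0][#6] is the SMARTS for a thioether: an aliphatic sulfur bridging two carbons with no H on the sulfur.
The molecule carries 3 separate instances of a methylthio ether (-SCH3) meeting every constraint; each maps to a distinct set of atoms, giving 3 matches.

3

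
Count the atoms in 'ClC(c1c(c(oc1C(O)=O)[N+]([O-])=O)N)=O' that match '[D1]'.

7

The query [D1] means: atom with exactly one heavy-atom neighbour (degree 1).
Check the 15 heavy atoms by environment: 1× o (aromatic, D2) → no; 4× c (aromatic, D3) → no; 2× C (D3) → no; 4× O (D1) → match; 1× Cl (D1) → match; 1× N (charge +1, D3) → no; 1× O (charge -1, D1) → match; 1× N (D1) → match.
Summing the matching environments: 4 + 1 + 1 + 1 = 7 matching atoms.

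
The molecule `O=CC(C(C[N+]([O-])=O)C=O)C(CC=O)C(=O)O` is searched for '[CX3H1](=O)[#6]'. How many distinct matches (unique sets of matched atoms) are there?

3

[CX3H1](=O)[#6] is the SMARTS for an aldehyde: an sp2 carbon with one H, double-bonded to O and single-bonded to carbon.
The molecule carries 3 separate instances of an aldehyde (-CHO) meeting every constraint; each maps to a distinct set of atoms, giving 3 matches.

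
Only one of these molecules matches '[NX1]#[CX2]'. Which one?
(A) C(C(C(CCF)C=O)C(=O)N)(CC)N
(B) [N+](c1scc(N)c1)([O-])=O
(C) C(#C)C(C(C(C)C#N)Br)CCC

C

[NX1]#[CX2] describes a nitrogen triple-bonded to a two-connected carbon (a nitrile).
(A) has a primary amide (-C(=O)NH2) but the nitrogen is NX3, not NX1.
(B) has a nitro group (-[N+](=O)[O-]) but there is no C#N triple bond.
(C) contains a nitrile (-C#N), which satisfies every atom and bond constraint.
So the answer is (C).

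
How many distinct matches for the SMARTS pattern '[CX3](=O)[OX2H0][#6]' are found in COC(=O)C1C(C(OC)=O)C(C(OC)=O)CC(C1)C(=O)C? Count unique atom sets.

3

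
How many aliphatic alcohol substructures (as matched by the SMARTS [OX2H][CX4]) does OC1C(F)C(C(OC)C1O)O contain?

3

[OX2H][CX4] is the SMARTS for an aliphatic alcohol: a hydroxyl oxygen bound to an sp3 (X4) carbon.
The molecule carries 3 separate instances of a hydroxyl group (-OH) meeting every constraint; each maps to a distinct set of atoms, giving 3 matches.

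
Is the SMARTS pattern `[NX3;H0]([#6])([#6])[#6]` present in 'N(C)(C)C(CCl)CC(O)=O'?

Yes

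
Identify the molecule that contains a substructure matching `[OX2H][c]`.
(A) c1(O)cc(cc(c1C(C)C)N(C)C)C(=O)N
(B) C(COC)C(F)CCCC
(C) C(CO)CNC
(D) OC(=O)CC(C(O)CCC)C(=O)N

A

[OX2H][c] describes a hydroxyl oxygen attached to an aromatic carbon (a phenol).
(A) contains a hydroxyl group (-OH), which satisfies every atom and bond constraint.
(B) has a methoxy ether (-OCH3) but the oxygen has H0, not H1.
(C) has a hydroxyl group (-OH) but the -OH is on an aliphatic carbon, not an aromatic c.
(D) has a hydroxyl group (-OH) but the -OH is on an aliphatic carbon, not an aromatic c.
So the answer is (A).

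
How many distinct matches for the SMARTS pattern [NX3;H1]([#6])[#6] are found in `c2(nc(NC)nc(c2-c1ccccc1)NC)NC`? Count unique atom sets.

[NX3;H1]([#6])[#6] is the SMARTS for a secondary amine: a trivalent nitrogen with one H, bonded to two carbons.
The molecule carries 3 separate instances of an N-methylamino group (-NHCH3) meeting every constraint; each maps to a distinct set of atoms, giving 3 matches.

3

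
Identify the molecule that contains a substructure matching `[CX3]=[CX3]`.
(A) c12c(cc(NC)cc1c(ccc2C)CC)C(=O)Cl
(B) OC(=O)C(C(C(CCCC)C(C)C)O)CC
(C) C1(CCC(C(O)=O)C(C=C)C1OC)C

[CX3]=[CX3] describes a non-aromatic C=C double bond between two sp2 carbons (an alkene).
(A) has an ethyl group (-CH2CH3) but its C-C bond is a single bond between CX4 carbons, not CX3=CX3.
(B) has an ethyl group (-CH2CH3) but its C-C bond is a single bond between CX4 carbons, not CX3=CX3.
(C) contains a vinyl group (-CH=CH2), which satisfies every atom and bond constraint.
So the answer is (C).

C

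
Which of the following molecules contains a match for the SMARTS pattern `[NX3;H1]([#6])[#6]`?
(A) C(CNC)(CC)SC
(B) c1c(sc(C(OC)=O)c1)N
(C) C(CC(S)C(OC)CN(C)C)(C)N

A

[NX3;H1]([#6])[#6] describes a trivalent nitrogen with one H, bonded to two carbons (a secondary amine).
(A) contains an N-methylamino group (-NHCH3), which satisfies every atom and bond constraint.
(B) has a primary amino group (-NH2) but the nitrogen has H2 and only one carbon neighbour.
(C) has a dimethylamino group (-N(CH3)2) but the nitrogen has H0, not H1.
So the answer is (A).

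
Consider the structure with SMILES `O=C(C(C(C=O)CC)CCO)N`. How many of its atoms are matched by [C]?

8

The query [C] means: uppercase C matches aliphatic (non-aromatic) carbon only.
Check the 12 heavy atoms by environment: 8× C → match; 3× O → no; 1× N → no.
That gives 8 matching atoms.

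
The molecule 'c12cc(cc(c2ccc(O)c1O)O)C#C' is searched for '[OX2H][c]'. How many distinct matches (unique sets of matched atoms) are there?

3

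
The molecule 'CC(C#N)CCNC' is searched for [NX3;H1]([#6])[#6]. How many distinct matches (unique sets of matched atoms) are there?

[NX3;H1]([#6])[#6] is the SMARTS for a secondary amine: a trivalent nitrogen with one H, bonded to two carbons.
Exactly one fragment in the molecule meets all constraints, giving 1 match.

1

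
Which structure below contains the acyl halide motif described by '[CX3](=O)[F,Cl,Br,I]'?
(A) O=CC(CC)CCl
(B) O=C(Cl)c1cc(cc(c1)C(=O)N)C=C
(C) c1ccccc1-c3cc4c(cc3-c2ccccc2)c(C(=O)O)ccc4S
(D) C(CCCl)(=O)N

B

[CX3](=O)[F,Cl,Br,I] describes a carbonyl carbon bonded to a halogen (an acyl halide).
(A) has a chloro substituent but the Cl is not on a carbonyl carbon.
(B) contains an acyl chloride (-C(=O)Cl), which satisfies every atom and bond constraint.
(C) has a carboxylic acid group (-C(=O)OH) but the carbonyl is bonded to -OH, not to a halogen.
(D) has a chloro substituent but the Cl is not on a carbonyl carbon.
So the answer is (B).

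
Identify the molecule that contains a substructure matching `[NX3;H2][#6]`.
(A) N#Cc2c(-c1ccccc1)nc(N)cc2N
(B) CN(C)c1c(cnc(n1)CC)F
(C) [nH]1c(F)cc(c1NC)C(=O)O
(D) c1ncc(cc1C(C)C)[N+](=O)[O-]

A

[NX3;H2][#6] describes a trivalent nitrogen with two H attached to carbon (a primary amine).
(A) contains a primary amino group (-NH2), which satisfies every atom and bond constraint.
(B) has a dimethylamino group (-N(CH3)2) but the nitrogen has H0, not H2.
(C) has an N-methylamino group (-NHCH3) but the nitrogen bears two carbons and only one H (H1), not H2.
(D) has a nitro group (-[N+](=O)[O-]) but the nitrogen is [N+] with no H, not NX3H2.
So the answer is (A).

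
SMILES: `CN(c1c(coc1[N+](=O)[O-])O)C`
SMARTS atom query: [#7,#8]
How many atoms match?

6

The query [#7,#8] means: nitrogen or oxygen (comma = OR).
Check the 12 heavy atoms by environment: 1× o (aromatic) → match; 4× c (aromatic) → no; 2× O → match; 1× N → match; 2× C → no; 1× N (charge +1) → match; 1× O (charge -1) → match.
Summing the matching environments: 1 + 2 + 1 + 1 + 1 = 6 matching atoms.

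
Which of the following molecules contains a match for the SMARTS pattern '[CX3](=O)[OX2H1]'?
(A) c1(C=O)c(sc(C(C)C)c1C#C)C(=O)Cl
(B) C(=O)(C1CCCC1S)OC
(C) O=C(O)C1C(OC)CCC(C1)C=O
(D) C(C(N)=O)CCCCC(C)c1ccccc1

C

[CX3](=O)[OX2H1] describes an sp2 carbon double-bonded to O and single-bonded to an -OH oxygen (a carboxylic acid).
(A) has an acyl chloride (-C(=O)Cl) but the carbonyl is bonded to Cl, not to an -OH oxygen.
(B) has a methyl-ester group (-C(=O)OCH3) but the singly-bonded O has no H (OX2H0, not OX2H1).
(C) contains a carboxylic acid group (-C(=O)OH), which satisfies every atom and bond constraint.
(D) has a primary amide (-C(=O)NH2) but the carbonyl is bonded to N, not to an -OH oxygen.
So the answer is (C).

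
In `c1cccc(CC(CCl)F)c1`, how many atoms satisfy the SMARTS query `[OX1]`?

The query [OX1] means: aliphatic oxygen with one total connection — typically a carbonyl =O or an oxide.
Check the 11 heavy atoms by environment: 3× C (X4) → no; 6× c (aromatic, X3) → no; 1× F (X1) → no; 1× Cl (X1) → no.
No environment satisfies the query, so 0 matching atoms.

0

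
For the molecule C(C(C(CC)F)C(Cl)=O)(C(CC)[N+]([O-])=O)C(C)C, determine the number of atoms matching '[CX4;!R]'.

11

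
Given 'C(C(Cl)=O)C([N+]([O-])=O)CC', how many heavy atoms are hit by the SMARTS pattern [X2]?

0

The query [X2] means: any atom with exactly two total connections (bonds + H).
Check the 10 heavy atoms by environment: 4× C (X4) → no; 1× C (X3) → no; 2× O (X1) → no; 1× Cl (X1) → no; 1× N (charge +1, X3) → no; 1× O (charge -1, X1) → no.
No environment satisfies the query, so 0 matching atoms.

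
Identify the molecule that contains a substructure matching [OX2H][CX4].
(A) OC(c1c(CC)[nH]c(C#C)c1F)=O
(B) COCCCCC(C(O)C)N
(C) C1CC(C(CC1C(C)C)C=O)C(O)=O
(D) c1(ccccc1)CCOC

B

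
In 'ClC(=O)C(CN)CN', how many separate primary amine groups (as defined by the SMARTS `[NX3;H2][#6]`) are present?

[NX3;H2][#6] is the SMARTS for a primary amine: a trivalent nitrogen with two H attached to carbon.
The molecule carries 2 separate instances of a primary amino group (-NH2) meeting every constraint; each maps to a distinct set of atoms, giving 2 matches.

2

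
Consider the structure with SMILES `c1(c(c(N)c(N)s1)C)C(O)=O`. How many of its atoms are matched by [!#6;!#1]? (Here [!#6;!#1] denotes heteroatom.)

5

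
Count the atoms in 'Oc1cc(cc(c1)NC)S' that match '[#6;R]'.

6

Check the 10 heavy atoms by environment: 6× c (aromatic, in 6-ring) → match; 1× S (acyclic) → no; 1× O (acyclic) → no; 1× N (acyclic) → no; 1× C (acyclic) → no.
That gives 6 matching atoms.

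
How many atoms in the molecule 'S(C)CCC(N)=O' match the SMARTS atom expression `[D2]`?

3

Check the 7 heavy atoms by environment: 2× C (D2) → match; 1× C (D3) → no; 1× O (D1) → no; 1× N (D1) → no; 1× S (D2) → match; 1× C (D1) → no.
Summing the matching environments: 2 + 1 = 3 matching atoms.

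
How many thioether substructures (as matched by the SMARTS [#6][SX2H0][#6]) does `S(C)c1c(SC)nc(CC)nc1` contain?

2

[#6][SX2H0][#6] is the SMARTS for a thioether: an aliphatic sulfur bridging two carbons with no H on the sulfur.
The molecule carries 2 separate instances of a methylthio ether (-SCH3) meeting every constraint; each maps to a distinct set of atoms, giving 2 matches.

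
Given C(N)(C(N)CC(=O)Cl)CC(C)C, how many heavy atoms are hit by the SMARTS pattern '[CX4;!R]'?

7

The query [CX4;!R] means: aliphatic carbon with four total connections, not in a ring.
Check the 12 heavy atoms by environment: 7× C (X4, acyclic) → match; 2× N (X3, acyclic) → no; 1× C (X3, acyclic) → no; 1× O (X1, acyclic) → no; 1× Cl (X1, acyclic) → no.
That gives 7 matching atoms.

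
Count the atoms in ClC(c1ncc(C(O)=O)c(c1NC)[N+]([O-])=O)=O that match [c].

Check the 17 heavy atoms by environment: 1× n (aromatic) → no; 5× c (aromatic) → match; 3× C → no; 4× O → no; 1× Cl → no; 1× N → no; 1× N (charge +1) → no; 1× O (charge -1) → no.
That gives 5 matching atoms.

5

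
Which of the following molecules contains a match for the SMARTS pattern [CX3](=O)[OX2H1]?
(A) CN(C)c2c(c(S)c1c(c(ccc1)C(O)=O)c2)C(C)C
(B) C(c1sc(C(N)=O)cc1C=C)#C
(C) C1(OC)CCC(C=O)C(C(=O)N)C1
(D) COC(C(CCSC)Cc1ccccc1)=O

[CX3](=O)[OX2H1] describes an sp2 carbon double-bonded to O and single-bonded to an -OH oxygen (a carboxylic acid).
(A) contains a carboxylic acid group (-C(=O)OH), which satisfies every atom and bond constraint.
(B) has a primary amide (-C(=O)NH2) but the carbonyl is bonded to N, not to an -OH oxygen.
(C) has a primary amide (-C(=O)NH2) but the carbonyl is bonded to N, not to an -OH oxygen.
(D) has a methyl-ester group (-C(=O)OCH3) but the singly-bonded O has no H (OX2H0, not OX2H1).
So the answer is (A).

A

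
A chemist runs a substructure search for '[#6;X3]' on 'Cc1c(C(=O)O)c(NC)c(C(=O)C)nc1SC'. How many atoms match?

7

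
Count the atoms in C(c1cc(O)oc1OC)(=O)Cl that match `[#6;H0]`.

4

Check the 11 heavy atoms by environment: 1× o (aromatic, H0) → no; 3× c (aromatic, H0) → match; 1× c (aromatic, H1) → no; 2× O (H0) → no; 1× C (H3) → no; 1× C (H0) → match; 1× Cl (H0) → no; 1× O (H1) → no.
Summing the matching environments: 3 + 1 = 4 matching atoms.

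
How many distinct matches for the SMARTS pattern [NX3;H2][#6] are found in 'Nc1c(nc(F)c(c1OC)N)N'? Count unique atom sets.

[NX3;H2][#6] is the SMARTS for a primary amine: a trivalent nitrogen with two H attached to carbon.
The molecule carries 3 separate instances of a primary amino group (-NH2) meeting every constraint; each maps to a distinct set of atoms, giving 3 matches.

3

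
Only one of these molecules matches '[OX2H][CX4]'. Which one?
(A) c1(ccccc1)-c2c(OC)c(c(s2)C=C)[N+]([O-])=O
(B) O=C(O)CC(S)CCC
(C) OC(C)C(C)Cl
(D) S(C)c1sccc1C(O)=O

C

[OX2H][CX4] describes a hydroxyl oxygen bound to an sp3 (X4) carbon (an aliphatic alcohol).
(A) has a methoxy ether (-OCH3) but the oxygen has H0 (ether), not H1.
(B) has a carboxylic acid group (-C(=O)OH) but the -OH is on a CX3 carbonyl carbon, not a CX4 carbon.
(C) contains a hydroxyl group (-OH), which satisfies every atom and bond constraint.
(D) has a carboxylic acid group (-C(=O)OH) but the -OH is on a CX3 carbonyl carbon, not a CX4 carbon.
So the answer is (C).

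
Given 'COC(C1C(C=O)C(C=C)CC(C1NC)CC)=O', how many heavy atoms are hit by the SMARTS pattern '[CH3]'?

3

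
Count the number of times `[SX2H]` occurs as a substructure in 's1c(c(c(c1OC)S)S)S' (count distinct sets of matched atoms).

3

[SX2H] is the SMARTS for a thiol: an aliphatic sulfur with two connections, one being H.
The molecule carries 3 separate instances of a thiol (-SH) meeting every constraint; each maps to a distinct set of atoms, giving 3 matches.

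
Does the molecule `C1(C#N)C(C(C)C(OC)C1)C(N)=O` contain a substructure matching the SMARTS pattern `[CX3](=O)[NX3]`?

The pattern [CX3](=O)[NX3] describes a carbonyl carbon bonded to a trivalent nitrogen — an amide.
The molecule carries a primary amide (-C(=O)NH2), whose atoms satisfy every constraint of the query, so the pattern matches.

Yes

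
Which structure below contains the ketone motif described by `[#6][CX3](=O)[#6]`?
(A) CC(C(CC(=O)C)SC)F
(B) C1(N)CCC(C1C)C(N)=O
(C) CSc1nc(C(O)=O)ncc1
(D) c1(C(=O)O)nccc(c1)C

A

[#6][CX3](=O)[#6] describes a carbonyl carbon (no H) flanked by two carbons (a ketone).
(A) contains an acetyl/ketone group (-C(=O)CH3), which satisfies every atom and bond constraint.
(B) has a primary amide (-C(=O)NH2) but one neighbour of the carbonyl carbon is N, not C.
(C) has a carboxylic acid group (-C(=O)OH) but one neighbour of the carbonyl carbon is O, not C.
(D) has a carboxylic acid group (-C(=O)OH) but one neighbour of the carbonyl carbon is O, not C.
So the answer is (A).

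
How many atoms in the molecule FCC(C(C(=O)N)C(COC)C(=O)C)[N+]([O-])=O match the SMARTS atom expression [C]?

9

The query [C] means: uppercase C matches aliphatic (non-aromatic) carbon only.
Check the 17 heavy atoms by environment: 9× C → match; 4× O → no; 1× F → no; 1× N → no; 1× N (charge +1) → no; 1× O (charge -1) → no.
That gives 9 matching atoms.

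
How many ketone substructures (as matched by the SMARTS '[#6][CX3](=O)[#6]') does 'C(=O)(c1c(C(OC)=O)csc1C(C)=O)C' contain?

2

[#6][CX3](=O)[#6] is the SMARTS for a ketone: a carbonyl carbon (no H) flanked by two carbons.
The molecule carries 2 separate instances of an acetyl/ketone group (-C(=O)CH3) meeting every constraint; each maps to a distinct set of atoms, giving 2 matches.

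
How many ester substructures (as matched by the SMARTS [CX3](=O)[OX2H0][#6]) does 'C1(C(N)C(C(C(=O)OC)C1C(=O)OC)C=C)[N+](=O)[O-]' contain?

2

[CX3](=O)[OX2H0][#6] is the SMARTS for an ester: a carbonyl carbon bonded to an oxygen that is itself bonded to carbon (no H on that O).
The molecule carries 2 separate instances of a methyl-ester group (-C(=O)OCH3) meeting every constraint; each maps to a distinct set of atoms, giving 2 matches.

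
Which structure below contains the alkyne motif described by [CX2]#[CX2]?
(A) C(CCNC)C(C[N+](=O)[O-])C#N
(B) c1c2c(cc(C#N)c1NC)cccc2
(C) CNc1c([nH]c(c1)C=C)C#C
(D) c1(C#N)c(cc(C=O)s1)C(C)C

C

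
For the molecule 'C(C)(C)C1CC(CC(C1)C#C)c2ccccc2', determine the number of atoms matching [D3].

The query [D3] means: atom with exactly three heavy-atom neighbours.
Check the 17 heavy atoms by environment: 4× C (D3) → match; 4× C (D2) → no; 3× C (D1) → no; 1× c (aromatic, D3) → match; 5× c (aromatic, D2) → no.
Summing the matching environments: 4 + 1 = 5 matching atoms.

5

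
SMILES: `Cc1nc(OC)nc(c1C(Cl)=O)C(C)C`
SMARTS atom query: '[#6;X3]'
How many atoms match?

5

The query [#6;X3] means: any carbon (aromatic or not) with three total connections.
Check the 15 heavy atoms by environment: 2× n (aromatic, X2) → no; 4× c (aromatic, X3) → match; 5× C (X4) → no; 1× C (X3) → match; 1× O (X1) → no; 1× Cl (X1) → no; 1× O (X2) → no.
Summing the matching environments: 4 + 1 = 5 matching atoms.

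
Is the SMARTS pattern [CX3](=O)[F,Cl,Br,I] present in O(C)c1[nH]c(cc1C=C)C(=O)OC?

No

The pattern [CX3](=O)[F,Cl,Br,I] describes a carbonyl carbon bonded to a halogen — an acyl halide.
The closest candidate here is a methyl-ester group (-C(=O)OCH3), but the carbonyl is bonded to -O-C, not to a halogen. No other fragment satisfies the full query, so there is no match.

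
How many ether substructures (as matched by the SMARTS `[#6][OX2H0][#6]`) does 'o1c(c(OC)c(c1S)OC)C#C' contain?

2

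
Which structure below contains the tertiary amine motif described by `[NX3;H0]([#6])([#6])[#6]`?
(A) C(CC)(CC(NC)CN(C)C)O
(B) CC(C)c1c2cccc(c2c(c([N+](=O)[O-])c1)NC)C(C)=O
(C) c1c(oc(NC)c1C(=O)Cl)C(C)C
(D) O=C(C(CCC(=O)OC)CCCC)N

A

[NX3;H0]([#6])([#6])[#6] describes a trivalent nitrogen with no H, bonded to three carbons (a tertiary amine).
(A) contains a dimethylamino group (-N(CH3)2), which satisfies every atom and bond constraint.
(B) has an N-methylamino group (-NHCH3) but the nitrogen still has one H (H1), not H0.
(C) has an N-methylamino group (-NHCH3) but the nitrogen still has one H (H1), not H0.
(D) has a primary amide (-C(=O)NH2) but the amide nitrogen has H2 and only one carbon neighbour.
So the answer is (A).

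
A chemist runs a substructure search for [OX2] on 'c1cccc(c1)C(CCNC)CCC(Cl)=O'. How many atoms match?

0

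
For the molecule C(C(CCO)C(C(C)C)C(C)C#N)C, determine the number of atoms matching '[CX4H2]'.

The query [CX4H2] means: sp3 carbon (X4) with exactly two hydrogens.
Check the 14 heavy atoms by environment: 4× C (H3, X4) → no; 4× C (H1, X4) → no; 3× C (H2, X4) → match; 1× C (H0, X2) → no; 1× N (H0, X1) → no; 1× O (H1, X2) → no.
That gives 3 matching atoms.

3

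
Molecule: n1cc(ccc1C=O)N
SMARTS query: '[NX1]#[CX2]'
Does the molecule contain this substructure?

No

The pattern [NX1]#[CX2] describes a nitrogen triple-bonded to a two-connected carbon — a nitrile.
The closest candidate here is a primary amino group (-NH2), but the nitrogen is NX3 (three connections), not NX1 triple-bonded. No other fragment satisfies the full query, so there is no match.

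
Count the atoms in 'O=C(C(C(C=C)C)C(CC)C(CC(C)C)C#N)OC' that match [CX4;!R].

12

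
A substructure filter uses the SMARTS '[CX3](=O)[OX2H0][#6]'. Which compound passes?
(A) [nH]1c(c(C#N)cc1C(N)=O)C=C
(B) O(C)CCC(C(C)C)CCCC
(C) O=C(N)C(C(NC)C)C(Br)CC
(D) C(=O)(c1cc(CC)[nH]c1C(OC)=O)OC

[CX3](=O)[OX2H0][#6] describes a carbonyl carbon bonded to an oxygen that is itself bonded to carbon (no H on that O) (an ester).
(A) has a primary amide (-C(=O)NH2) but the carbonyl is bonded to N, not to an O-C linkage.
(B) has a methoxy ether (-OCH3) but the ether oxygen is not adjacent to a C=O carbon.
(C) has a primary amide (-C(=O)NH2) but the carbonyl is bonded to N, not to an O-C linkage.
(D) contains a methyl-ester group (-C(=O)OCH3), which satisfies every atom and bond constraint.
So the answer is (D).

D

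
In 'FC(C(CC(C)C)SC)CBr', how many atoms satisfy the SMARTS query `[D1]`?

5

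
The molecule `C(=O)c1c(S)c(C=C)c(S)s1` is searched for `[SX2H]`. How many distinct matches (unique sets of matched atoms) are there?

2

[SX2H] is the SMARTS for a thiol: an aliphatic sulfur with two connections, one being H.
The molecule carries 2 separate instances of a thiol (-SH) meeting every constraint; each maps to a distinct set of atoms, giving 2 matches.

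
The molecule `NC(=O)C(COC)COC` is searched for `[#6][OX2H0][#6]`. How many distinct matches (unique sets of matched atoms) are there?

[#6][OX2H0][#6] is the SMARTS for an ether: an aliphatic oxygen bridging two carbons with no H on the oxygen.
The molecule carries 2 separate instances of a methoxy ether (-OCH3) meeting every constraint; each maps to a distinct set of atoms, giving 2 matches.

2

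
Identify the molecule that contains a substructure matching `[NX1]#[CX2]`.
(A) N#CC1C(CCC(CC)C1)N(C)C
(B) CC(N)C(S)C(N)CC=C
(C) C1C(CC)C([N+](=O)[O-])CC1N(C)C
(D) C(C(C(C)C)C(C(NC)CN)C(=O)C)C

[NX1]#[CX2] describes a nitrogen triple-bonded to a two-connected carbon (a nitrile).
(A) contains a nitrile (-C#N), which satisfies every atom and bond constraint.
(B) has a primary amino group (-NH2) but the nitrogen is NX3 (three connections), not NX1 triple-bonded.
(C) has a nitro group (-[N+](=O)[O-]) but there is no C#N triple bond.
(D) has a primary amino group (-NH2) but the nitrogen is NX3 (three connections), not NX1 triple-bonded.
So the answer is (A).

A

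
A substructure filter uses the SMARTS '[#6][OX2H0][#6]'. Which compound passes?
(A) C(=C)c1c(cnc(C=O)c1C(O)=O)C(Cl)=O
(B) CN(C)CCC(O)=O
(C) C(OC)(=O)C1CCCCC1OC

[#6][OX2H0][#6] describes an aliphatic oxygen bridging two carbons with no H on the oxygen (an ether).
(A) has a carboxylic acid group (-C(=O)OH) but the -OH oxygen has H1; the =O is OX1, not OX2.
(B) has a carboxylic acid group (-C(=O)OH) but the -OH oxygen has H1; the =O is OX1, not OX2.
(C) contains a methoxy ether (-OCH3), which satisfies every atom and bond constraint.
So the answer is (C).

C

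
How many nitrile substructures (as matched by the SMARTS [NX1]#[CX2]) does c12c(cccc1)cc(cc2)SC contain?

[NX1]#[CX2] is the SMARTS for a nitrile: a nitrogen triple-bonded to a two-connected carbon.
No fragment in the molecule satisfies every constraint, giving 0 matches.

0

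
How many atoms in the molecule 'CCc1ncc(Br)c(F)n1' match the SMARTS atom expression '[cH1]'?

Check the 10 heavy atoms by environment: 2× n (aromatic, H0) → no; 3× c (aromatic, H0) → no; 1× c (aromatic, H1) → match; 1× F (H0) → no; 1× C (H2) → no; 1× C (H3) → no; 1× Br (H0) → no.
That gives 1 matching atom.

1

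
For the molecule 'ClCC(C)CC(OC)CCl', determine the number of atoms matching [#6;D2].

3

The query [#6;D2] means: any carbon bonded to exactly two heavy atoms.
Check the 10 heavy atoms by environment: 3× C (D2) → match; 2× C (D3) → no; 2× Cl (D1) → no; 2× C (D1) → no; 1× O (D2) → no.
That gives 3 matching atoms.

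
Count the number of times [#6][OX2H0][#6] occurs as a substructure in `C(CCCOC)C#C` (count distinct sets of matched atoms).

1

[#6][OX2H0][#6] is the SMARTS for an ether: an aliphatic oxygen bridging two carbons with no H on the oxygen.
Exactly one fragment in the molecule meets all constraints, giving 1 match.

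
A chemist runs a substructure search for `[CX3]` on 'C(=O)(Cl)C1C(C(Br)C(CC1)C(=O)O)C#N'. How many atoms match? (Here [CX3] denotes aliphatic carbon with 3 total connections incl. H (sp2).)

2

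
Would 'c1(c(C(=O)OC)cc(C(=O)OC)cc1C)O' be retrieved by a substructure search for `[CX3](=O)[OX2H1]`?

No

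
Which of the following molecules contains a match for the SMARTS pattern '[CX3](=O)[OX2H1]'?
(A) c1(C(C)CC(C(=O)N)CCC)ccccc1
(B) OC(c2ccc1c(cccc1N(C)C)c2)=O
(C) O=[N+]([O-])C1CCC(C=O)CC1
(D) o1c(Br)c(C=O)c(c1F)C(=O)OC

B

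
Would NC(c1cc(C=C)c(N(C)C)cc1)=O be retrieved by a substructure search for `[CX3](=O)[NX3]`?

The pattern [CX3](=O)[NX3] describes a carbonyl carbon bonded to a trivalent nitrogen — an amide.
The molecule carries a primary amide (-C(=O)NH2), whose atoms satisfy every constraint of the query, so the pattern matches.

Yes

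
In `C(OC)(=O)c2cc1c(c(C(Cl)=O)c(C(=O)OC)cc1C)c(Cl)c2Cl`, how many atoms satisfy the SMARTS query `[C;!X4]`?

3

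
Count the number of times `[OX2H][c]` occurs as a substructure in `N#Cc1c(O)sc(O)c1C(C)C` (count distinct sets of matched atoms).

[OX2H][c] is the SMARTS for a phenol: a hydroxyl oxygen attached to an aromatic carbon.
The molecule carries 2 separate instances of a hydroxyl group (-OH) meeting every constraint; each maps to a distinct set of atoms, giving 2 matches.

2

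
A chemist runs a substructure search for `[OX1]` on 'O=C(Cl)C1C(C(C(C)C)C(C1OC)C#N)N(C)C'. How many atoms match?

Check the 18 heavy atoms by environment: 11× C (X4) → no; 1× C (X2) → no; 1× N (X1) → no; 1× C (X3) → no; 1× O (X1) → match; 1× Cl (X1) → no; 1× O (X2) → no; 1× N (X3) → no.
That gives 1 matching atom.

1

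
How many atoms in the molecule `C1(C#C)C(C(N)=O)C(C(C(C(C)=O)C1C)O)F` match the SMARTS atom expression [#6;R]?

6

The query [#6;R] means: carbon that is part of a ring.
Check the 17 heavy atoms by environment: 6× C (in 6-ring) → match; 6× C (acyclic) → no; 3× O (acyclic) → no; 1× N (acyclic) → no; 1× F (acyclic) → no.
That gives 6 matching atoms.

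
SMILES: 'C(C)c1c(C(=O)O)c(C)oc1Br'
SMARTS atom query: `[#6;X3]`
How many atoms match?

5

Check the 12 heavy atoms by environment: 1× o (aromatic, X2) → no; 4× c (aromatic, X3) → match; 3× C (X4) → no; 1× Br (X1) → no; 1× C (X3) → match; 1× O (X1) → no; 1× O (X2) → no.
Summing the matching environments: 4 + 1 = 5 matching atoms.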